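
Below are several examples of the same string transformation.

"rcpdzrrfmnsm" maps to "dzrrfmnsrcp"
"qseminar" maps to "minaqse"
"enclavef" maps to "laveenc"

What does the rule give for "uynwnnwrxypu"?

Rule — delete the last character, then move the first 3 characters to the end (rotate left by 3).
Working it through for "uynwnnwrxypu": intermediate "uynwnnwrxyp", final "wnnwrxypuyn".

wnnwrxypuyn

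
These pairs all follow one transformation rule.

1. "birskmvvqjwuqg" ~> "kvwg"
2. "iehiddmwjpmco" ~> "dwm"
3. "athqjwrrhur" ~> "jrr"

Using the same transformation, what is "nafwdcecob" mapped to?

dc

What's happening: delete the first 3 characters, then keep one character in every 3, starting at position 2 (positions 2nd, 5th, 8th, ...).
Working it through for "nafwdcecob": intermediate "wdcecob", final "dc".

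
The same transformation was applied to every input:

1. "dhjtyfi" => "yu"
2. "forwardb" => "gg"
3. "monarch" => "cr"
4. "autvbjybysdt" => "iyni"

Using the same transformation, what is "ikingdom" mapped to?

What's happening: shift every letter 11 places backward in the alphabet (wrapping around), then keep one character in every 3, starting at position 3 (positions 3rd, 6th, 9th, ...).
"ikingdom" → "xzxcvsdb" → "xs".
(Check on "dhjtyfi": → "swyinux" → "yu" ✓)

xs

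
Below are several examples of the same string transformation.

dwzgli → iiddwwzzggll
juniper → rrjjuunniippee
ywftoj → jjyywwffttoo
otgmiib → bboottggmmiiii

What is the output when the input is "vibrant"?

ttvviibbrraann

The rule is to double every character, then move the last 2 characters to the front (rotate right by 2).
"vibrant" → "vviibbrraanntt" → "ttvviibbrraann".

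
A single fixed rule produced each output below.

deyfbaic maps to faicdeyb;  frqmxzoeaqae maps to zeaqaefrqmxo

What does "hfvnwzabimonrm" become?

aimonrmhfvnwzb

Each output is the input with this applied: swap the front and back halves of the string, then swap the first and last characters.
On "hfvnwzabimonrm": the first step gives "bimonrmhfvnwza", and the second then gives "aimonrmhfvnwzb".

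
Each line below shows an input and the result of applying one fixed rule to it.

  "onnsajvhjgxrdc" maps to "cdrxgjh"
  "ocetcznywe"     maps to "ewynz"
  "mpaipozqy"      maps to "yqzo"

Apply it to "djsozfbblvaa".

aavlbb

In each case the input is transformed by: take characters alternately from the front and the back (1st, last, 2nd, 2nd-last, ...), then keep every other character starting from the second (positions 2nd, 4th, 6th, ...).
Working it through for "djsozfbblvaa": intermediate "dajasvolzbfb", final "aavlbb".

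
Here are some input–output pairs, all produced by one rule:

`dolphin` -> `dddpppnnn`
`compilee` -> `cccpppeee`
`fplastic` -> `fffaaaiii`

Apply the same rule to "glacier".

Each output is the input with this applied: keep one character in every 3, starting at position 1 (positions 1st, 4th, 7th, ...), then repeat every character 3 times.
On "glacier": the first step gives "gcr", and the second then gives "gggcccrrr".

gggcccrrr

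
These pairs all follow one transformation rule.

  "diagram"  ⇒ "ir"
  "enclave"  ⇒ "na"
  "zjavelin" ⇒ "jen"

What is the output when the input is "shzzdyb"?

hd

The transformation: keep one character in every 3, starting at position 2 (positions 2nd, 5th, 8th, ...).
"shzzdyb" → "hd".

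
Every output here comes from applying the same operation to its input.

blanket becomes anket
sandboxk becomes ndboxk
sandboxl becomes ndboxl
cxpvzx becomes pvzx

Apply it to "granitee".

anitee

Rule — delete the first 2 characters.
On "granitee" that produces "anitee".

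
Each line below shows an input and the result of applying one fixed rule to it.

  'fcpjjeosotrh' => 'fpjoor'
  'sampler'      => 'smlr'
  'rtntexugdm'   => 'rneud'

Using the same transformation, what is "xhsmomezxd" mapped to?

xsoex

The rule is to keep every other character starting from the first (positions 1st, 3rd, 5th, ...).
So "xhsmomezxd" becomes "xsoex".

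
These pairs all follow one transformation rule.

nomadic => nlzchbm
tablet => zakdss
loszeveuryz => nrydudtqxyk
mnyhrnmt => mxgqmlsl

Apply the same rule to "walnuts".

In each case the input is transformed by: shift every letter 1 place backward in the alphabet (wrapping around), then move the first character to the end.
For "walnuts", step one produces "vzkmtsr"; step two turns that into "zkmtsrv".

zkmtsrv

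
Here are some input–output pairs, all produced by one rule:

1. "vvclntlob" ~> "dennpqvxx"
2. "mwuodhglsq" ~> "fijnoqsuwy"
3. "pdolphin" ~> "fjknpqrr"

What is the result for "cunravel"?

cegnptwx

In each case the input is transformed by: sort the characters into alphabetical order, then shift every letter 2 places forward in the alphabet (wrapping around).
On "cunravel": the first step gives "acelnruv", and the second then gives "cegnptwx".
(Check on "mwuodhglsq": → "dghlmoqsuw" → "fijnoqsuwy" ✓)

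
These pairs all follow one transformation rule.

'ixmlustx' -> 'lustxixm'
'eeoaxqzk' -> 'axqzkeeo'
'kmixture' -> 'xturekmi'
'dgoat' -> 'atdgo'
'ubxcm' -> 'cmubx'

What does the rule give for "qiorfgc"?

Rule — move the first 3 characters to the end (rotate left by 3).
"qiorfgc" → "rfgcqio".

rfgcqio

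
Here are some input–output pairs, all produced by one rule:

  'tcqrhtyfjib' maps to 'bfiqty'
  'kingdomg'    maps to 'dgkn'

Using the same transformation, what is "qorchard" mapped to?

ador

Each output is the input with this applied: sort the characters into alphabetical order, then keep every other character starting from the first (positions 1st, 3rd, 5th, ...).
Starting from "qorchard": after the first operation, "acdhoqrr"; after the second, "ador".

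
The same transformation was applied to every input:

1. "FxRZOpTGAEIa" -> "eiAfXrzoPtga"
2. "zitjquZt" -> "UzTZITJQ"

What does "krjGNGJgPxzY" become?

Rule — flip the case of every letter, then move the last 3 characters to the front (rotate right by 3).
"krjGNGJgPxzY" → "KRJgngjGpXZy" → "XZyKRJgngjGp".

XZyKRJgngjGp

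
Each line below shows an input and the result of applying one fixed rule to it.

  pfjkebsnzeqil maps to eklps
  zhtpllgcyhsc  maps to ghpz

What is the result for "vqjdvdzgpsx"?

dsvz

In each case the input is transformed by: keep one character in every 3, starting at position 1 (positions 1st, 4th, 7th, ...), then sort the characters into alphabetical order.
On "vqjdvdzgpsx": the first step gives "vdzs", and the second then gives "dsvz".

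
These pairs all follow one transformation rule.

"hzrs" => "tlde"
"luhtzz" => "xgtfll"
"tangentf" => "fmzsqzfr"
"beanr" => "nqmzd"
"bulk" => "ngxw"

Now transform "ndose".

zpaeq

Looking at the pairs, the operation is to shift every letter 12 places forward in the alphabet (wrapping around).
So "ndose" becomes "zpaeq".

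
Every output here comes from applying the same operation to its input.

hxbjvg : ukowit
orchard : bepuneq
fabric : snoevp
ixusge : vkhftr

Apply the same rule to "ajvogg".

The rule is to shift every letter 13 places forward in the alphabet (wrapping around) — i.e. ROT13.
Doing the same to "ajvogg": "nwibtt".

nwibtt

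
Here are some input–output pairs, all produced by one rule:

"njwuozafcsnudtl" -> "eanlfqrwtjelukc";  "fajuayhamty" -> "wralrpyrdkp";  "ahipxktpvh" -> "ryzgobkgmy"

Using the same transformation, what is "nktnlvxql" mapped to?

ebkecmohc

The pattern: shift every letter 9 places backward in the alphabet (wrapping around).
So "nktnlvxql" becomes "ebkecmohc".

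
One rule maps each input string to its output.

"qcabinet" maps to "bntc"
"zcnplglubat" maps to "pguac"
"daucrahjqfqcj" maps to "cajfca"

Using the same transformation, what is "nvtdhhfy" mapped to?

dhyv

Each output is the input with this applied: keep every other character starting from the second (positions 2nd, 4th, 6th, ...), then move the first character to the end.
Working it through for "nvtdhhfy": intermediate "vdhy", final "dhyv".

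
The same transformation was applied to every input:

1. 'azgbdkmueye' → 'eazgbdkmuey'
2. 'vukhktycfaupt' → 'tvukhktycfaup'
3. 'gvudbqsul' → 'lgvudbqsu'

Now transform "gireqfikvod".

dgireqfikvo

In each case the input is transformed by: move the last character to the front.
On "gireqfikvod" that produces "dgireqfikvo".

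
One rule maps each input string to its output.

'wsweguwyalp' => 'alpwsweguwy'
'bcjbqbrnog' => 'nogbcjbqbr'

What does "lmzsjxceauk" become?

auklmzsjxce

The rule is to move the last 3 characters to the front (rotate right by 3).
So "lmzsjxceauk" becomes "auklmzsjxce".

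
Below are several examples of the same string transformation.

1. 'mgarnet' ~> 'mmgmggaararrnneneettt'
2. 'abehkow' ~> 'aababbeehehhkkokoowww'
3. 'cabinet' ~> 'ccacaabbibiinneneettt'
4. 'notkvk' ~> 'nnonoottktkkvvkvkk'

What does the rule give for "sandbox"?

ssasaanndnddbbobooxxx

The rule is to repeat every character 3 times, then swap each adjacent pair of characters (1↔2, 3↔4, ...).
"sandbox" → "sssaaannndddbbboooxxx" → "ssasaanndnddbbobooxxx".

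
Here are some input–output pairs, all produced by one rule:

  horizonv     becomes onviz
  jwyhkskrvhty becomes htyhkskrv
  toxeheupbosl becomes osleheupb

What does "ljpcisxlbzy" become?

What's happening: delete the first 3 characters, then move the last 3 characters to the front (rotate right by 3).
Working it through for "ljpcisxlbzy": intermediate "cisxlbzy", final "bzycisxl".

bzycisxl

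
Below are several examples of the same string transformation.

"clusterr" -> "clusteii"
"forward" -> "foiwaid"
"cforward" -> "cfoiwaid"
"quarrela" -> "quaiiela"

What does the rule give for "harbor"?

haiboi

Rule — replace every "r" with "i".
On "harbor" that produces "haiboi".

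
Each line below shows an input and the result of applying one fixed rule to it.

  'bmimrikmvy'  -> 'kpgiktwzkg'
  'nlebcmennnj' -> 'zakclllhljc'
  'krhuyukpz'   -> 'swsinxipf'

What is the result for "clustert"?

The transformation: shift every letter 2 places backward in the alphabet (wrapping around), then move the first 3 characters to the end (rotate left by 3).
Applying both steps to "clustert": "ajsqrcpr", then "qrcprajs".

qrcprajs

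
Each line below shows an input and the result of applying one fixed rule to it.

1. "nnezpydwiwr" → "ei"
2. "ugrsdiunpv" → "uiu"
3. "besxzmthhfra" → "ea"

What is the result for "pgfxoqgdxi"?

Each output is the input with this applied: keep only the vowels.
So "pgfxoqgdxi" becomes "oi".

oi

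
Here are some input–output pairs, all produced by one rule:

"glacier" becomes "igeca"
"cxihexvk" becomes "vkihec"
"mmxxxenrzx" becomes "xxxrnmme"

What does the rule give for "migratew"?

The rule is to sort the characters into reverse alphabetical order, then delete the first 2 characters.
"migratew" → "wtrmigea" → "rmigea".

rmigea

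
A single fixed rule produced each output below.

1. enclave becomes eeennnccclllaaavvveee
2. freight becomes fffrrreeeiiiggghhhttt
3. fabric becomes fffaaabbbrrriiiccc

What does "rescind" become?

rrreeesssccciiinnnddd

In each case the input is transformed by: repeat every character 3 times.
So "rescind" becomes "rrreeesssccciiinnnddd".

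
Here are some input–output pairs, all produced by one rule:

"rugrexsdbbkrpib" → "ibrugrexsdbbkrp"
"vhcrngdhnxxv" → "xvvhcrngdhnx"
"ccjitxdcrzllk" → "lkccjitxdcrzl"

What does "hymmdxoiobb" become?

bbhymmdxoio

The transformation: move the last 2 characters to the front (rotate right by 2).
So "hymmdxoiobb" becomes "bbhymmdxoio".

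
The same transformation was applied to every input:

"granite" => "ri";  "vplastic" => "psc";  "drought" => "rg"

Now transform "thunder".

hd

Rule — keep one character in every 3, starting at position 2 (positions 2nd, 5th, 8th, ...).
For "thunder" the result is "hd".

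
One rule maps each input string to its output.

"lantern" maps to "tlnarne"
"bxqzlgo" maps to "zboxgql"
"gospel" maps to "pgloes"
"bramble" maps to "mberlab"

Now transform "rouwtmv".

wrvomut

The rule is to take characters alternately from the front and the back (1st, last, 2nd, 2nd-last, ...), then move the last character to the front.
"rouwtmv" → "rvomutw" → "wrvomut".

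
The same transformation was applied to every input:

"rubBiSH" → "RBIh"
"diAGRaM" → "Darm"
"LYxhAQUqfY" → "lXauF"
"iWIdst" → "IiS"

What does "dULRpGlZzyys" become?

Rule — flip the case of every letter, then keep every other character starting from the first (positions 1st, 3rd, 5th, ...).
Working it through for "dULRpGlZzyys": intermediate "DulrPgLzZYYS", final "DlPLZY".

DlPLZY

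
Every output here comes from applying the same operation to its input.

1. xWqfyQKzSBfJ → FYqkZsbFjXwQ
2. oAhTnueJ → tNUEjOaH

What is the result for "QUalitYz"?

LITyZquA

Each output is the input with this applied: move the first 3 characters to the end (rotate left by 3), then flip the case of every letter.
On "QUalitYz": the first step gives "litYzQUa", and the second then gives "LITyZquA".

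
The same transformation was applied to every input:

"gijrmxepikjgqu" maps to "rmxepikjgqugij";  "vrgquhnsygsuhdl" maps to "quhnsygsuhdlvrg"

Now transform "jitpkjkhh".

The transformation: move the first 3 characters to the end (rotate left by 3).
Doing the same to "jitpkjkhh": "pkjkhhjit".

pkjkhhjit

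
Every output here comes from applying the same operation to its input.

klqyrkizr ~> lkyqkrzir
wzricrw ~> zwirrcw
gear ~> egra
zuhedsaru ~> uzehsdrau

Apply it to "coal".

ocla

Looking at the pairs, the operation is to swap each adjacent pair of characters (1↔2, 3↔4, ...).
So "coal" becomes "ocla".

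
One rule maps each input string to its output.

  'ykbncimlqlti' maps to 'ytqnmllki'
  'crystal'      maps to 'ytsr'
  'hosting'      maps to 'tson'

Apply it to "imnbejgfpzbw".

The pattern: sort the characters into reverse alphabetical order, then delete the last 3 characters.
On "imnbejgfpzbw": the first step gives "zwpnmjigfebb", and the second then gives "zwpnmjigf".
(Check on "ykbncimlqlti": → "ytqnmllkiicb" → "ytqnmllki" ✓)

zwpnmjigf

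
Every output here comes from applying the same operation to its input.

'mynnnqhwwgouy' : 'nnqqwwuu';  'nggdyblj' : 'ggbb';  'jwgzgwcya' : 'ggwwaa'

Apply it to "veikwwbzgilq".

iiwwggqq

What's happening: keep one character in every 3, starting at position 3 (positions 3rd, 6th, 9th, ...), then double every character.
Working it through for "veikwwbzgilq": intermediate "iwgq", final "iiwwggqq".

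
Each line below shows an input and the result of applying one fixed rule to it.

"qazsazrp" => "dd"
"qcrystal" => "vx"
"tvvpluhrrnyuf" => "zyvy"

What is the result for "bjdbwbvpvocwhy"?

Each output is the input with this applied: keep one character in every 3, starting at position 3 (positions 3rd, 6th, 9th, ...), then shift every letter 4 places forward in the alphabet (wrapping around).
Working it through for "bjdbwbvpvocwhy": intermediate "dbvw", final "hfza".
(Check on "qcrystal": → "rt" → "vx" ✓)

hfza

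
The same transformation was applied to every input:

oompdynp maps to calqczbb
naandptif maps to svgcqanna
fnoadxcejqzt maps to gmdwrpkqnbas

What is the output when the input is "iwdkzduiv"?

The pattern: reverse the string, then shift every letter 13 places forward in the alphabet (wrapping around) — i.e. ROT13.
On "iwdkzduiv" that produces "ivhqmxqjv".

ivhqmxqjv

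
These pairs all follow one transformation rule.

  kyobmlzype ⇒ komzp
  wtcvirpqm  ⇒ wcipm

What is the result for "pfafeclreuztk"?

paelezk

Looking at the pairs, the operation is to keep every other character starting from the first (positions 1st, 3rd, 5th, ...).
So "pfafeclreuztk" becomes "paelezk".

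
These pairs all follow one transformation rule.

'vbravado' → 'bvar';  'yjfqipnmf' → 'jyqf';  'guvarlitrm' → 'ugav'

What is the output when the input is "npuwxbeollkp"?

Looking at the pairs, the operation is to swap each adjacent pair of characters (1↔2, 3↔4, ...), then keep only the first 4 characters.
Starting from "npuwxbeollkp": after the first operation, "pnwubxoellpk"; after the second, "pnwu".

pnwu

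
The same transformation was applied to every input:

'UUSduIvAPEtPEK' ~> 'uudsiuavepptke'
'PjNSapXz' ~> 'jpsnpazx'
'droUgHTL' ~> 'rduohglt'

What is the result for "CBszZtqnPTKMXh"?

Rule — swap each adjacent pair of characters (1↔2, 3↔4, ...), then convert every letter to lowercase.
Applying both steps to "CBszZtqnPTKMXh": "BCzstZnqTPMKhX", then "bczstznqtpmkhx".
(Check on "droUgHTL": → "rdUoHgLT" → "rduohglt" ✓)

bczstznqtpmkhx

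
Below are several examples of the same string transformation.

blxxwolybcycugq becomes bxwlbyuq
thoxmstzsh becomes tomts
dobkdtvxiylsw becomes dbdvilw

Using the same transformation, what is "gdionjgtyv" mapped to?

The rule is to keep every other character starting from the first (positions 1st, 3rd, 5th, ...).
Doing the same to "gdionjgtyv": "gingy".

gingy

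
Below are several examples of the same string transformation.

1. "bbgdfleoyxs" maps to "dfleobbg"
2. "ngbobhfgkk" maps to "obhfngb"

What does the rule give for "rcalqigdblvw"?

lqigdbrca

The pattern: delete the last 3 characters, then move the first 3 characters to the end (rotate left by 3).
On "rcalqigdblvw": the first step gives "rcalqigdb", and the second then gives "lqigdbrca".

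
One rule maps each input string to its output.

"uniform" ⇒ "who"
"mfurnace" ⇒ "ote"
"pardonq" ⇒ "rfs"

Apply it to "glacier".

iet

Rule — keep one character in every 3, starting at position 1 (positions 1st, 4th, 7th, ...), then shift every letter 2 places forward in the alphabet (wrapping around).
For "glacier", step one produces "gcr"; step two turns that into "iet".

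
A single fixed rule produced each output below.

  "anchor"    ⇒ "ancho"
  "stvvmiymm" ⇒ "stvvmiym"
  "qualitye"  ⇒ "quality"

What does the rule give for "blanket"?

In each case the input is transformed by: delete the last character.
For "blanket" the result is "blanke".

blanke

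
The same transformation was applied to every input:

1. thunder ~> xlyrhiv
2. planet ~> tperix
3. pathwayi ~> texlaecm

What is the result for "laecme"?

peigqi

What's happening: shift every letter 4 places forward in the alphabet (wrapping around).
On "laecme" that produces "peigqi".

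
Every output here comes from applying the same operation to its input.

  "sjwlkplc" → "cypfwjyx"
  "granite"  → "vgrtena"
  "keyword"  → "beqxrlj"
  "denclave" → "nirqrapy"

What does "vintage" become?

The pattern: move the last 3 characters to the front (rotate right by 3), then shift every letter 13 places forward in the alphabet (wrapping around) — i.e. ROT13.
Working it through for "vintage": intermediate "agevint", final "ntrivag".
(Check on "denclave": → "avedencl" → "nirqrapy" ✓)

ntrivag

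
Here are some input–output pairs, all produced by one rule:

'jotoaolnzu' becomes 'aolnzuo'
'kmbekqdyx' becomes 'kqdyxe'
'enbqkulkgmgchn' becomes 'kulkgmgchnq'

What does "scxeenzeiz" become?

What's happening: delete the first 3 characters, then move the first character to the end.
Working it through for "scxeenzeiz": intermediate "eenzeiz", final "enzeize".

enzeize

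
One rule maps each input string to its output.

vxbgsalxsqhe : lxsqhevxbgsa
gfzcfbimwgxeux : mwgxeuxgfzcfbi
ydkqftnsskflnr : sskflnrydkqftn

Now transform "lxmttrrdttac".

rdttaclxmttr

In each case the input is transformed by: swap the front and back halves of the string.
Doing the same to "lxmttrrdttac": "rdttaclxmttr".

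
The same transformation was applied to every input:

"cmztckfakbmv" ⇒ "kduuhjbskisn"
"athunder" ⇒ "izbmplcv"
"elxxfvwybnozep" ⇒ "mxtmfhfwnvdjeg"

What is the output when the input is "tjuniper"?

bzrmcxvq

What's happening: take characters alternately from the front and the back (1st, last, 2nd, 2nd-last, ...), then shift every letter 8 places forward in the alphabet (wrapping around).
On "tjuniper": the first step gives "trjeupni", and the second then gives "bzrmcxvq".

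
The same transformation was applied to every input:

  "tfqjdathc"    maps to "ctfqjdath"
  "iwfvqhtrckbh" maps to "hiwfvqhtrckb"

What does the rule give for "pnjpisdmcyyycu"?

Each output is the input with this applied: move the last character to the front.
Applying that to "pnjpisdmcyyycu" gives "upnjpisdmcyyyc".

upnjpisdmcyyyc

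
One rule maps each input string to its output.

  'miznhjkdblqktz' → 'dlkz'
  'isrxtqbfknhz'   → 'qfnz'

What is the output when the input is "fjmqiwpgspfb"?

wgpb

In each case the input is transformed by: keep every other character starting from the second (positions 2nd, 4th, 6th, ...), then keep only the last 4 characters.
Working it through for "fjmqiwpgspfb": intermediate "jqwgpb", final "wgpb".
(Check on "miznhjkdblqktz": → "injdlkz" → "dlkz" ✓)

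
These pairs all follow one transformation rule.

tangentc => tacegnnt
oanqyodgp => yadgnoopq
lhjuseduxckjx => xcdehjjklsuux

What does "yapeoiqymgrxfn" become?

What's happening: sort the characters into alphabetical order, then move the last character to the front.
Starting from "yapeoiqymgrxfn": after the first operation, "aefgimnopqrxyy"; after the second, "yaefgimnopqrxy".
(Check on "lhjuseduxckjx": → "cdehjjklsuuxx" → "xcdehjjklsuux" ✓)

yaefgimnopqrxy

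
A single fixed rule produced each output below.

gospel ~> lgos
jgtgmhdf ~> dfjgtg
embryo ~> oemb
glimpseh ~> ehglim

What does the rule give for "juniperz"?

In each case the input is transformed by: swap the front and back halves of the string, then delete the first 2 characters.
"juniperz" → "perzjuni" → "rzjuni".

rzjuni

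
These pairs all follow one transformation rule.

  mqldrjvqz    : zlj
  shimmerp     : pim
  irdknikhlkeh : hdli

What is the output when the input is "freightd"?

The rule is to take characters alternately from the front and the back (1st, last, 2nd, 2nd-last, ...), then keep one character in every 3, starting at position 2 (positions 2nd, 5th, 8th, ...).
Applying both steps to "freightd": "fdrtehig", then "deg".

deg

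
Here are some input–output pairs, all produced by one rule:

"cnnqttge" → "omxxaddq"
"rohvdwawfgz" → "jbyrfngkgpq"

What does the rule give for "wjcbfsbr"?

The rule is to move the last character to the front, then shift every letter 10 places forward in the alphabet (wrapping around).
Starting from "wjcbfsbr": after the first operation, "rwjcbfsb"; after the second, "bgtmlpcl".

bgtmlpcl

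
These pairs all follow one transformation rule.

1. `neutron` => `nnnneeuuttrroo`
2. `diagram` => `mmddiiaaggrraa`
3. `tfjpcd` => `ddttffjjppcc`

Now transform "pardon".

Looking at the pairs, the operation is to move the last character to the front, then double every character.
Applying that to "pardon" gives "nnppaarrddoo".

nnppaarrddoo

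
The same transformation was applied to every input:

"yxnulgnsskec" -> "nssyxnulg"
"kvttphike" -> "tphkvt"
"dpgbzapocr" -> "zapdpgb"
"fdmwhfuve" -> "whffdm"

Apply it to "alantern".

Each output is the input with this applied: delete the last 3 characters, then move the last 3 characters to the front (rotate right by 3).
On "alantern" that produces "antal".

antal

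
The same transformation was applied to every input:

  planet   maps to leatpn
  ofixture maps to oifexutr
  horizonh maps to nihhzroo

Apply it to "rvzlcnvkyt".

In each case the input is transformed by: sort the characters into reverse alphabetical order, then swap the front and back halves of the string.
Starting from "rvzlcnvkyt": after the first operation, "zyvvtrnlkc"; after the second, "rnlkczyvvt".

rnlkczyvvt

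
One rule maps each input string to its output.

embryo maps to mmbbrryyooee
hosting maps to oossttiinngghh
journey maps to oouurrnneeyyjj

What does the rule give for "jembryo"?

eemmbbrryyoojj

In each case the input is transformed by: move the first character to the end, then double every character.
For "jembryo", step one produces "embryoj"; step two turns that into "eemmbbrryyoojj".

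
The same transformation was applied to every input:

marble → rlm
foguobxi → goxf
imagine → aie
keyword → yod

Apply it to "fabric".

The rule is to move the first character to the end, then keep every other character starting from the second (positions 2nd, 4th, 6th, ...).
On "fabric": the first step gives "abricf", and the second then gives "bif".
(Check on "keyword": → "eywordk" → "yod" ✓)

bif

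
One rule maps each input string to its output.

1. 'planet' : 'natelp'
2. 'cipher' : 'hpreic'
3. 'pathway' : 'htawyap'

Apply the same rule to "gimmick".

What's happening: swap each adjacent pair of characters (1↔2, 3↔4, ...), then move the first 2 characters to the end (rotate left by 2).
"gimmick" → "mmcikig".
(Check on "planet": → "lpnate" → "natelp" ✓)

mmcikig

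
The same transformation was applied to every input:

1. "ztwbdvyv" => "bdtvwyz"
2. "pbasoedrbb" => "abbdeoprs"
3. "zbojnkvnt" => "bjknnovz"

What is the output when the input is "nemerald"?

What's happening: delete the last character, then sort the characters into alphabetical order.
Doing the same to "nemerald": "aeelmnr".

aeelmnr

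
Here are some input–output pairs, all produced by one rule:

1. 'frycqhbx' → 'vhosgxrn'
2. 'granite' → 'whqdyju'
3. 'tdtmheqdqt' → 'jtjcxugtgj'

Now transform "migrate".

The transformation: shift every letter 10 places backward in the alphabet (wrapping around).
On "migrate" that produces "cywhqju".

cywhqju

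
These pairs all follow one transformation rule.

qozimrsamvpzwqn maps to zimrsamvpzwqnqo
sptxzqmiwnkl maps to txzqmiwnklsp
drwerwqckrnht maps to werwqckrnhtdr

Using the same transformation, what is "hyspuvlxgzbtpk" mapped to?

The transformation: move the first 2 characters to the end (rotate left by 2).
On "hyspuvlxgzbtpk" that produces "spuvlxgzbtpkhy".

spuvlxgzbtpkhy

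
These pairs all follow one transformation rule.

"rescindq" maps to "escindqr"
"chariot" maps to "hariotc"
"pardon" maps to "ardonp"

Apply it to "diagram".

The transformation: move the first character to the end.
For "diagram" the result is "iagramd".

iagramd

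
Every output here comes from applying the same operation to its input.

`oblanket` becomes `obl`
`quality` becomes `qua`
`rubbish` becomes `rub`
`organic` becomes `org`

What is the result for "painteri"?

pai

In each case the input is transformed by: keep only the first 3 characters.
Doing the same to "painteri": "pai".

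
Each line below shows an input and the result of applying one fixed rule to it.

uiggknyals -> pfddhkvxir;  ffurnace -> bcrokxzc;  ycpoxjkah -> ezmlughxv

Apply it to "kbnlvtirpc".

zykisqfomh

Rule — shift every letter 3 places backward in the alphabet (wrapping around), then swap the first and last characters.
On "kbnlvtirpc": the first step gives "hykisqfomz", and the second then gives "zykisqfomh".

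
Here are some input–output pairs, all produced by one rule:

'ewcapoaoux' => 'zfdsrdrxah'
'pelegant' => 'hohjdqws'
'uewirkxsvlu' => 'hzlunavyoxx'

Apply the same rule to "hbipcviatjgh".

In each case the input is transformed by: shift every letter 3 places forward in the alphabet (wrapping around), then move the first character to the end.
Starting from "hbipcviatjgh": after the first operation, "kelsfyldwmjk"; after the second, "elsfyldwmjkk".

elsfyldwmjkk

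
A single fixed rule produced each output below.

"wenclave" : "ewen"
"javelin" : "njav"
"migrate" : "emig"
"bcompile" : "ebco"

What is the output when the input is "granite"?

egra

In each case the input is transformed by: move the first 3 characters to the end (rotate left by 3), then keep only the last 4 characters.
For "granite", step one produces "nitegra"; step two turns that into "egra".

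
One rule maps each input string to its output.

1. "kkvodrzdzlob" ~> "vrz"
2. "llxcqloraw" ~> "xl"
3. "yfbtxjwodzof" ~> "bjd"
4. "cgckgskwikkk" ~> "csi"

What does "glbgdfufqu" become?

What's happening: keep one character in every 3, starting at position 3 (positions 3rd, 6th, 9th, ...), then delete the last character.
Working it through for "glbgdfufqu": intermediate "bfq", final "bf".

bf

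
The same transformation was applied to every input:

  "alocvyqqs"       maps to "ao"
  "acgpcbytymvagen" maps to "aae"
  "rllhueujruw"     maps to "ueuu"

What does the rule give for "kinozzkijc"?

ioi

The rule is to keep only the vowels.
On "kinozzkijc" that produces "ioi".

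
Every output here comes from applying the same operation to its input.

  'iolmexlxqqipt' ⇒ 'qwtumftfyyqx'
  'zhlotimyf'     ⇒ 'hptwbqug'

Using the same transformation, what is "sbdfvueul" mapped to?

ajlndcmc

The pattern: shift every letter 8 places forward in the alphabet (wrapping around), then delete the last character.
Applying both steps to "sbdfvueul": "ajlndcmct", then "ajlndcmc".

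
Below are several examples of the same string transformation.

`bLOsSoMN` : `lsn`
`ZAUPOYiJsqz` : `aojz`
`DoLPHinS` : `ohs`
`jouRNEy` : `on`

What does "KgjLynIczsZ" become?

gycz

In each case the input is transformed by: keep one character in every 3, starting at position 2 (positions 2nd, 5th, 8th, ...), then convert every letter to lowercase.
"KgjLynIczsZ" → "gycZ" → "gycz".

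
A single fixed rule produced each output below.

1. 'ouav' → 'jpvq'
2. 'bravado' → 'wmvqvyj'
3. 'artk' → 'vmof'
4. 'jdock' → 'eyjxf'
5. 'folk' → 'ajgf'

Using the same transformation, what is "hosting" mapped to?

Looking at the pairs, the operation is to shift every letter 5 places backward in the alphabet (wrapping around).
Doing the same to "hosting": "cjnodib".

cjnodib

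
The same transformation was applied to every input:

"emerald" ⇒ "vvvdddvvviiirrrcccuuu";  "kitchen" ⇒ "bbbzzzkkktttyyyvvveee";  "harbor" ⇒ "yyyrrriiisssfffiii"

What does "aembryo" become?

rrrvvvdddsssiiipppfff

Each output is the input with this applied: repeat every character 3 times, then shift every letter 9 places backward in the alphabet (wrapping around).
"aembryo" → "aaaeeemmmbbbrrryyyooo" → "rrrvvvdddsssiiipppfff".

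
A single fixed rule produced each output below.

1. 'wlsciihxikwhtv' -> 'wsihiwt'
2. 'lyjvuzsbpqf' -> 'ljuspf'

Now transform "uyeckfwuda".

The pattern: keep every other character starting from the first (positions 1st, 3rd, 5th, ...).
Doing the same to "uyeckfwuda": "uekwd".

uekwd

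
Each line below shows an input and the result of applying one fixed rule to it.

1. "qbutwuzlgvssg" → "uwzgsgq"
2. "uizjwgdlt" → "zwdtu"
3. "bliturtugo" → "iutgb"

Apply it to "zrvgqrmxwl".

vqmwz

What's happening: keep every other character starting from the first (positions 1st, 3rd, 5th, ...), then move the first character to the end.
On "zrvgqrmxwl": the first step gives "zvqmw", and the second then gives "vqmwz".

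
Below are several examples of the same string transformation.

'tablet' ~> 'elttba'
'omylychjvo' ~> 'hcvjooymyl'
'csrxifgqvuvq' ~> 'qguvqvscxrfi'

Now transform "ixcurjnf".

jrfnxiuc

The transformation: swap the front and back halves of the string, then swap each adjacent pair of characters (1↔2, 3↔4, ...).
Applying both steps to "ixcurjnf": "rjnfixcu", then "jrfnxiuc".
(Check on "csrxifgqvuvq": → "gqvuvqcsrxif" → "qguvqvscxrfi" ✓)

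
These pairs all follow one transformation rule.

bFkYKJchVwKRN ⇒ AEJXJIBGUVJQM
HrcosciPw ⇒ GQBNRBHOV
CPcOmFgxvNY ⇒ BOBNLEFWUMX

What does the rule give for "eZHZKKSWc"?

DYGYJJRVB

Rule — shift every letter 1 place backward in the alphabet (wrapping around), then convert every letter to uppercase.
Working it through for "eZHZKKSWc": intermediate "dYGYJJRVb", final "DYGYJJRVB".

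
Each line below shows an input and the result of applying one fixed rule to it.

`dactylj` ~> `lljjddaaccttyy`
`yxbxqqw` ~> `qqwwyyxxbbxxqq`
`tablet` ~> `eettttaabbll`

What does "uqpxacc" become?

The rule is to move the last 2 characters to the front (rotate right by 2), then double every character.
For "uqpxacc", step one produces "ccuqpxa"; step two turns that into "ccccuuqqppxxaa".

ccccuuqqppxxaa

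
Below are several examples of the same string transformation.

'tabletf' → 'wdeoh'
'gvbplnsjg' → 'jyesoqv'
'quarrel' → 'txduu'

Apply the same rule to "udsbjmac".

xgvemp

Each output is the input with this applied: delete the last 2 characters, then shift every letter 3 places forward in the alphabet (wrapping around).
Doing the same to "udsbjmac": "xgvemp".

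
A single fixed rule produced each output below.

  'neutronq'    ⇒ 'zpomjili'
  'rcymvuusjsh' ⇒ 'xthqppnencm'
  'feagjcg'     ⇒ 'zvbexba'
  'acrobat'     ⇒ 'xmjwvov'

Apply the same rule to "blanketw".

Looking at the pairs, the operation is to move the first character to the end, then shift every letter 5 places backward in the alphabet (wrapping around).
"blanketw" → "lanketwb" → "gvifzorw".
(Check on "feagjcg": → "eagjcgf" → "zvbexba" ✓)

gvifzorw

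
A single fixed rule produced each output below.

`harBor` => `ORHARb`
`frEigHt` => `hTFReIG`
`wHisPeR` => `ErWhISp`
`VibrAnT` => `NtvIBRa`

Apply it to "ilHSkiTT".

Each output is the input with this applied: flip the case of every letter, then move the last 2 characters to the front (rotate right by 2).
Starting from "ilHSkiTT": after the first operation, "ILhsKItt"; after the second, "ttILhsKI".

ttILhsKI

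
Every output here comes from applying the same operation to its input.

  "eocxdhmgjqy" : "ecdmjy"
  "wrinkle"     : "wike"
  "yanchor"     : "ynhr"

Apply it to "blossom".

bosm

Each output is the input with this applied: keep every other character starting from the first (positions 1st, 3rd, 5th, ...).
"blossom" → "bosm".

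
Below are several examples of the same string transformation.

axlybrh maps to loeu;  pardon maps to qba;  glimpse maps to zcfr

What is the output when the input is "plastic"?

fgvp

Rule — shift every letter 13 places forward in the alphabet (wrapping around) — i.e. ROT13, then delete the first 3 characters.
"plastic" → "cynfgvp" → "fgvp".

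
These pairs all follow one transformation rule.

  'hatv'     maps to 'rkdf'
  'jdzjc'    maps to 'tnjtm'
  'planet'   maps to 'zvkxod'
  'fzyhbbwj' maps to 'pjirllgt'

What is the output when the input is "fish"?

pscr

The pattern: shift every letter 10 places forward in the alphabet (wrapping around).
So "fish" becomes "pscr".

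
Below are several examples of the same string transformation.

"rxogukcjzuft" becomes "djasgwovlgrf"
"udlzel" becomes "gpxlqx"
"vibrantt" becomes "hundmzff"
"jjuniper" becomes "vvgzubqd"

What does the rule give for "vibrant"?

In each case the input is transformed by: shift every letter 12 places forward in the alphabet (wrapping around).
Doing the same to "vibrant": "hundmzf".

hundmzf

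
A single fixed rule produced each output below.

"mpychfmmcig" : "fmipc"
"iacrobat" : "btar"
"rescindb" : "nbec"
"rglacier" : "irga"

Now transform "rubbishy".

In each case the input is transformed by: keep every other character starting from the second (positions 2nd, 4th, 6th, ...), then move the first 2 characters to the end (rotate left by 2).
Applying both steps to "rubbishy": "ubsy", then "syub".

syub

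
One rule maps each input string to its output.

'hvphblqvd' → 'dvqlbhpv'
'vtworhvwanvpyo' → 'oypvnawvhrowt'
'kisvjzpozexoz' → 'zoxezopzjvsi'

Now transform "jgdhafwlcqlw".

wlqclwfahdg

Rule — reverse the string, then delete the last character.
For "jgdhafwlcqlw", step one produces "wlqclwfahdgj"; step two turns that into "wlqclwfahdg".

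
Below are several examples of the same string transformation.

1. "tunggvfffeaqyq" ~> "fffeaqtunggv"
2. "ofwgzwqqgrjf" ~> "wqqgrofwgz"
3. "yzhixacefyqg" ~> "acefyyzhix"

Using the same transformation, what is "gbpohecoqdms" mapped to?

Each output is the input with this applied: delete the last 2 characters, then swap the front and back halves of the string.
For "gbpohecoqdms", step one produces "gbpohecoqd"; step two turns that into "ecoqdgbpoh".

ecoqdgbpoh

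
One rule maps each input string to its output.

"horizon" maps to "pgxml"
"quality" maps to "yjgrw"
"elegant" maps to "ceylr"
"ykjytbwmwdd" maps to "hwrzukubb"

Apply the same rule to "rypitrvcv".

ngrptat

In each case the input is transformed by: delete the first 2 characters, then shift every letter 2 places backward in the alphabet (wrapping around).
Starting from "rypitrvcv": after the first operation, "pitrvcv"; after the second, "ngrptat".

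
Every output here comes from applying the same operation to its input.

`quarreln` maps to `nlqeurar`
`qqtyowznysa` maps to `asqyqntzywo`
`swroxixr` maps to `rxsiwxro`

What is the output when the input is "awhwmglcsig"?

giaswchlwgm

The transformation: move the last character to the front, then take characters alternately from the front and the back (1st, last, 2nd, 2nd-last, ...).
On "awhwmglcsig": the first step gives "gawhwmglcsi", and the second then gives "giaswchlwgm".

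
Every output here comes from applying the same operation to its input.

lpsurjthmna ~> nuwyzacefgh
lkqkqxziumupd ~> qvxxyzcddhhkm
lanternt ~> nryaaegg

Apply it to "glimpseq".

The transformation: sort the characters into alphabetical order, then shift every letter 13 places forward in the alphabet (wrapping around) — i.e. ROT13.
"glimpseq" → "rtvyzcdf".

rtvyzcdf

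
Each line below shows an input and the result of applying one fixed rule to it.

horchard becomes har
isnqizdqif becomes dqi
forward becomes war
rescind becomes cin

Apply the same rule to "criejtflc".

What's happening: move the last character to the front, then keep only the last 3 characters.
For "criejtflc", step one produces "ccriejtfl"; step two turns that into "tfl".

tfl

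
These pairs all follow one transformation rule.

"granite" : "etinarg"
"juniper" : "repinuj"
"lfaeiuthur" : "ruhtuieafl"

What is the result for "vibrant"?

Each output is the input with this applied: reverse the string.
"vibrant" → "tnarbiv".

tnarbiv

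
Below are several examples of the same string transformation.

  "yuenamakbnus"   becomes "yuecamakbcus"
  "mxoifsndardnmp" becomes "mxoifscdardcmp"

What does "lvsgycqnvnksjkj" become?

Looking at the pairs, the operation is to replace every "n" with "c".
On "lvsgycqnvnksjkj" that produces "lvsgycqcvcksjkj".

lvsgycqcvcksjkj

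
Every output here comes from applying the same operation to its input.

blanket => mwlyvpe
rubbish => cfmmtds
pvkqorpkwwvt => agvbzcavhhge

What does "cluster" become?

nwfdepc

The transformation: shift every letter 11 places forward in the alphabet (wrapping around).
Doing the same to "cluster": "nwfdepc".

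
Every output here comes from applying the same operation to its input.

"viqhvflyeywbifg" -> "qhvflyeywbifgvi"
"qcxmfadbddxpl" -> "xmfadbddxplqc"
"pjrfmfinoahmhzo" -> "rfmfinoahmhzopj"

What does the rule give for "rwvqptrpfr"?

In each case the input is transformed by: move the first 2 characters to the end (rotate left by 2).
For "rwvqptrpfr" the result is "vqptrpfrrw".

vqptrpfrrw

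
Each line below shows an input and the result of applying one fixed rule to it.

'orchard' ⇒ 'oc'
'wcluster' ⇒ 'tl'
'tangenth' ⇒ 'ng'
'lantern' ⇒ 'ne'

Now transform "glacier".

Rule — sort the characters into reverse alphabetical order, then keep one character in every 3, starting at position 3 (positions 3rd, 6th, 9th, ...).
Working it through for "glacier": intermediate "rligeca", final "ic".

ic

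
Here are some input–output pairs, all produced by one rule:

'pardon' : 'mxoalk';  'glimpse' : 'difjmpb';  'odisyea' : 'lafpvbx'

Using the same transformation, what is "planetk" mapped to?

mixkbqh

Rule — shift every letter 3 places backward in the alphabet (wrapping around).
So "planetk" becomes "mixkbqh".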